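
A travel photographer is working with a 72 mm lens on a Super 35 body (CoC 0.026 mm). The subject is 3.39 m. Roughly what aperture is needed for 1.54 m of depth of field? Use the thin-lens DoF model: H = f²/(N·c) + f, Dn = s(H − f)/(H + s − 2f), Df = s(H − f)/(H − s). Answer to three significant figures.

f/13

Write h = H − f = f²/(N·c). The thin-lens limits are Dn = s·h/(h + (s−f)) and Df = s·h/(h − (s−f)), so DoF = Df − Dn = 2·s·(s−f)·h / (h² − (s−f)²).
That is a quadratic in h: DoF·h² − 2·s·(s−f)·h − DoF·(s−f)² = 0 ⇒ h = (s−f)·(s + √(s² + DoF²)) / DoF = 3318 × (3390 + √(3390² + 1540²)) / 1540 = 3318 × (3390 + 3723.40) / 1540 ≈ 15326 mm.
Then N = f²/(c·h) = 72² / (0.026 × 15326) = 5184 / 398.48 ≈ 13.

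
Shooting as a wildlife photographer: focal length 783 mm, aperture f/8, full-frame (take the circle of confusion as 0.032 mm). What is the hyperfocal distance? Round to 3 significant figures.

Hyperfocal distance H = f²/(N·c) + f = 783²/(8 × 0.032) + 783 = 613089/0.256 + 783 ≈ 2395661.9 mm ≈ 2400 m.

2400 m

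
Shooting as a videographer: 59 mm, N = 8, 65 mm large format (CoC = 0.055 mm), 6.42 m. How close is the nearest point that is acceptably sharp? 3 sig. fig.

3.56 m

Hyperfocal distance H = f²/(N·c) + f = 59²/(8 × 0.055) + 59 = 3481/0.44 + 59 ≈ 7970.4 mm ≈ 7.970 m.
Near limit Dn = s·(H − f)/(H + s − 2f) = 6420 × (7970.4 − 59) / (7970.4 + 6420 − 2 × 59) = 6420 × 7911.4 / 14272.4 ≈ 3558.7 mm ≈ 3.56 m.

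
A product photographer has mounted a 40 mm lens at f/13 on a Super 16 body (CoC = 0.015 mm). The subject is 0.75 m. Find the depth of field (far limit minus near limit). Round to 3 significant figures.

Hyperfocal distance H = f²/(N·c) + f = 40²/(13 × 0.015) + 40 = 1600/0.195 + 40 ≈ 8245.1 mm ≈ 8.245 m.
Near limit Dn = s·(H − f)/(H + s − 2f) = 750 × (8245.1 − 40) / (8245.1 + 750 − 2 × 40) = 750 × 8205.1 / 8915.1 ≈ 690.27 mm.
Far limit Df = s·(H − f)/(H − s) = 750 × (8245.1 − 40) / (8245.1 − 750) = 750 × 8205.1 / 7495.1 ≈ 821.05 mm.
Depth of field = Df − Dn = 821.05 − 690.27 ≈ 130.78 mm.

131 mm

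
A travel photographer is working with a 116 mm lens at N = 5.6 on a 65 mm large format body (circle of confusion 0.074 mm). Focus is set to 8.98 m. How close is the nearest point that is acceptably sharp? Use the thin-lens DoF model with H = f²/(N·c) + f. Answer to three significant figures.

Hyperfocal distance H = f²/(N·c) + f = 116²/(5.6 × 0.074) + 116 = 13456/0.4144 + 116 ≈ 32587.0 mm ≈ 32.59 m.
Near limit Dn = s·(H − f)/(H + s − 2f) = 8980 × (32587.0 − 116) / (32587.0 + 8980 − 2 × 116) = 8980 × 32471.0 / 41335.0 ≈ 7054.3 mm ≈ 7.05 m.

7.05 m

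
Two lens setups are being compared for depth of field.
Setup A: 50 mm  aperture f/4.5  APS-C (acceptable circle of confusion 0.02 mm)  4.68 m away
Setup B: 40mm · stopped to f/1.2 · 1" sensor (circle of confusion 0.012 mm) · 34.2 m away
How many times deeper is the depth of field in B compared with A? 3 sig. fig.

14.5

Setup A: H = 50²/(4.5×0.02) + 50 ≈ 27827.8 mm; DoF = Df − Dn = 5616.1 − 4011.4 ≈ 1604.7 mm.
Setup B: H = 40²/(1.2×0.012) + 40 ≈ 111151.1 mm; DoF = Df − Dn = 49382 − 26158 ≈ 23224 mm.
Ratio = 23224 / 1604.7 ≈ 14.5.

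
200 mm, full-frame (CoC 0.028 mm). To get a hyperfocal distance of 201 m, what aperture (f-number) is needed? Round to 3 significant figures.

Rearrange H = f²/(N·c) + f for N: N = f² / ((H − f)·c).
N = 200² / ((201000 − 200) × 0.028) = 40000 / 5622 ≈ 7.11.

f/7.11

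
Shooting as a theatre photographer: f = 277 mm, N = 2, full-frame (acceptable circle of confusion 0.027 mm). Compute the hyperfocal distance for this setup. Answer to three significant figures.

Hyperfocal distance H = f²/(N·c) + f = 277²/(2 × 0.027) + 277 = 76729/0.054 + 277 ≈ 1421184.4 mm ≈ 1420 m.

1420 m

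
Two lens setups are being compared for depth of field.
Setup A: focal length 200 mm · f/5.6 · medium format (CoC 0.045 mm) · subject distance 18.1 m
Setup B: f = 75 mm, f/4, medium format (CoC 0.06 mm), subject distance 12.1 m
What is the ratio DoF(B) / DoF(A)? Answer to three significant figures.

4.08

Setup A: H = 200²/(5.6×0.045) + 200 ≈ 158930.2 mm; DoF = Df − Dn = 20400.6 − 16265.7 ≈ 4134.9 mm.
Setup B: H = 75²/(4×0.06) + 75 ≈ 23512.5 mm; DoF = Df − Dn = 24849 − 7997 ≈ 16852 mm.
Ratio = 16852 / 4134.9 ≈ 4.08.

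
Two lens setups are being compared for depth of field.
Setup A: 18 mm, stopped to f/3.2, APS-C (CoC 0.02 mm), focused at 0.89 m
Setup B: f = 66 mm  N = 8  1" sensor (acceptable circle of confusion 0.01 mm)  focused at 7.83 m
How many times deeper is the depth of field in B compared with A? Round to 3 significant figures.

Setup A: H = 18²/(3.2×0.02) + 18 ≈ 5080.5 mm; DoF = Df − Dn = 1075.20 − 759.23 ≈ 315.97 mm.
Setup B: H = 66²/(8×0.01) + 66 ≈ 54516.0 mm; DoF = Df − Dn = 9132.1 − 6852.9 ≈ 2279.2 mm.
Ratio = 2279.2 / 315.97 ≈ 7.21.

7.21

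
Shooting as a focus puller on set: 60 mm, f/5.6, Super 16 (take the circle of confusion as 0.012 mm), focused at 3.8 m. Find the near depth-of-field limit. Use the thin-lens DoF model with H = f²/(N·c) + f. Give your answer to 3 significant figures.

3.55 m

Hyperfocal distance H = f²/(N·c) + f = 60²/(5.6 × 0.012) + 60 = 3600/0.0672 + 60 ≈ 53631.4 mm ≈ 53.63 m.
Near limit Dn = s·(H − f)/(H + s − 2f) = 3800 × (53631.4 − 60) / (53631.4 + 3800 − 2 × 60) = 3800 × 53571.4 / 57311.4 ≈ 3552.0 mm ≈ 3.55 m.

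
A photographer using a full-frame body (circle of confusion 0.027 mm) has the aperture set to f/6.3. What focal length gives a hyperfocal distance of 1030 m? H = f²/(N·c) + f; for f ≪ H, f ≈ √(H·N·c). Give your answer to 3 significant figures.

From H = f²/(N·c) + f, with f ≪ H: f ≈ √(H·N·c) = √(1030000 × 6.3 × 0.027) = √175203 ≈ 418.6 mm.
Exact: f² + N·c·f − N·c·H = 0 ⇒ f = (−N·c + √((N·c)² + 4·N·c·H))/2 = (−0.1701 + √700812)/2 ≈ 418.49 mm ≈ 418 mm.

418 mm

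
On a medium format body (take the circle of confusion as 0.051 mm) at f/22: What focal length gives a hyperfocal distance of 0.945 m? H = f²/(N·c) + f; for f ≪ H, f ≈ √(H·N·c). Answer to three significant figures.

From H = f²/(N·c) + f, with f ≪ H: f ≈ √(H·N·c) = √(945 × 22 × 0.051) = √1060.3 ≈ 32.56 mm.
Exact: f² + N·c·f − N·c·H = 0 ⇒ f = (−N·c + √((N·c)² + 4·N·c·H))/2 = (−1.122 + √4242.4)/2 ≈ 32.006 mm ≈ 32.0 mm.

32.0 mm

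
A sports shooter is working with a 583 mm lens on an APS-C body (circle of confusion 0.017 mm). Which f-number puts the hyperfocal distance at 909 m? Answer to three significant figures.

Rearrange H = f²/(N·c) + f for N: N = f² / ((H − f)·c).
N = 583² / ((909000 − 583) × 0.017) = 339889 / 15443 ≈ 22.

f/22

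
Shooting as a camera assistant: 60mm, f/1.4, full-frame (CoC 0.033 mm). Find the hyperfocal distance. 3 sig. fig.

78.0 m

Hyperfocal distance H = f²/(N·c) + f = 60²/(1.4 × 0.033) + 60 = 3600/0.0462 + 60 ≈ 77982.1 mm ≈ 78.0 m.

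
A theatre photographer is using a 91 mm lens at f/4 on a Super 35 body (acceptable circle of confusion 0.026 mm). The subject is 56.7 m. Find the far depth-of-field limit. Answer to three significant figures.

196 m

Hyperfocal distance H = f²/(N·c) + f = 91²/(4 × 0.026) + 91 = 8281/0.104 + 91 ≈ 79716.0 mm ≈ 79.72 m.
Far limit Df = s·(H − f)/(H − s) = 56700 × (79716.0 − 91) / (79716.0 − 56700) = 56700 × 79625.0 / 23016.0 ≈ 196156 mm ≈ 196 m.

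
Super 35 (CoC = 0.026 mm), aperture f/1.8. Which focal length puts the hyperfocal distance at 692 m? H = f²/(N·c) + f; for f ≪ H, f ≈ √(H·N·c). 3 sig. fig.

From H = f²/(N·c) + f, with f ≪ H: f ≈ √(H·N·c) = √(692000 × 1.8 × 0.026) = √32386 ≈ 180.0 mm.
The +f correction barely moves this — solving exactly, f² + N·c·f − N·c·H = 0 ⇒ f = (−N·c + √((N·c)² + 4·N·c·H))/2 = (−0.0468 + √129542)/2 ≈ 179.94 mm, so f ≈ 180 mm.

180 mm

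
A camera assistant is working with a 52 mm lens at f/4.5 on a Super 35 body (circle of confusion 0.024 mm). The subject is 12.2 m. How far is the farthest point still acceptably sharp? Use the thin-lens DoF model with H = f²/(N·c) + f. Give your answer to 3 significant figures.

23.7 m

Hyperfocal distance H = f²/(N·c) + f = 52²/(4.5 × 0.024) + 52 = 2704/0.108 + 52 ≈ 25089.0 mm ≈ 25.09 m.
Far limit Df = s·(H − f)/(H − s) = 12200 × (25089.0 − 52) / (25089.0 − 12200) = 12200 × 25037.0 / 12889.0 ≈ 23699 mm ≈ 23.7 m.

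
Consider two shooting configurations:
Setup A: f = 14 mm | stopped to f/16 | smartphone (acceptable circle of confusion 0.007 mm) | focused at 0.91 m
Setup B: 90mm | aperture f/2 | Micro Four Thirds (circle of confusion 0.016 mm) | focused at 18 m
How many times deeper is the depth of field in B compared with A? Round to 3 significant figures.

2.03

Setup A: H = 14²/(16×0.007) + 14 ≈ 1764.0 mm; DoF = Df − Dn = 1864.8 − 601.9 ≈ 1262.9 mm.
Setup B: H = 90²/(2×0.016) + 90 ≈ 253215.0 mm; DoF = Df − Dn = 19370.6 − 16810.6 ≈ 2560.0 mm.
Ratio = 2560.0 / 1262.9 ≈ 2.03.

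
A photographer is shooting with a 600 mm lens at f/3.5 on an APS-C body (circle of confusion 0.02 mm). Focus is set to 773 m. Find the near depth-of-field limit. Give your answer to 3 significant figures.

Hyperfocal distance H = f²/(N·c) + f = 600²/(3.5 × 0.02) + 600 = 360000/0.07 + 600 ≈ 5143457.1 mm ≈ 5143 m.
Near limit Dn = s·(H − f)/(H + s − 2f) = 773000 × (5143457.1 − 600) / (5143457.1 + 773000 − 2 × 600) = 773000 × 5142857.1 / 5915257.1 ≈ 672064 mm ≈ 672 m.

672 m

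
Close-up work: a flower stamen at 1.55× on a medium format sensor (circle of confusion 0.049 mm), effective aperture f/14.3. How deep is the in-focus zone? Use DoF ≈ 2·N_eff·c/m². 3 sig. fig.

At magnification m, DoF ≈ 2·N_eff·c/m² = 2 × 14.3 × 0.049 / 1.55² = 1.401 / 2.403 ≈ 0.583 mm.

0.583 mm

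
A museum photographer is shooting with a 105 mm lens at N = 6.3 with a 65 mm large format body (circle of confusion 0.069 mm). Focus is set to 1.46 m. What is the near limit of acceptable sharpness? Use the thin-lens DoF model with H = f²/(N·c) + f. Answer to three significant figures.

Hyperfocal distance H = f²/(N·c) + f = 105²/(6.3 × 0.069) + 105 = 11025/0.4347 + 105 ≈ 25467.3 mm ≈ 25.47 m.
Near limit Dn = s·(H − f)/(H + s − 2f) = 1460 × (25467.3 − 105) / (25467.3 + 1460 − 2 × 105) = 1460 × 25362.3 / 26717.3 ≈ 1386.0 mm ≈ 1.39 m.

1.39 m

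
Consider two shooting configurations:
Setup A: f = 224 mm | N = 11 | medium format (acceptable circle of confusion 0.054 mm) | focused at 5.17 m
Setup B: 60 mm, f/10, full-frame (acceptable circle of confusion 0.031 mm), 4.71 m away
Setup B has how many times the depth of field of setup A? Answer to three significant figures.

7.39

Setup A: H = 224²/(11×0.054) + 224 ≈ 84695.4 mm; DoF = Df − Dn = 5491.54 − 4884.03 ≈ 607.51 mm.
Setup B: H = 60²/(10×0.031) + 60 ≈ 11672.9 mm; DoF = Df − Dn = 7855.5 − 3363.3 ≈ 4492.2 mm.
Ratio = 4492.2 / 607.51 ≈ 7.39.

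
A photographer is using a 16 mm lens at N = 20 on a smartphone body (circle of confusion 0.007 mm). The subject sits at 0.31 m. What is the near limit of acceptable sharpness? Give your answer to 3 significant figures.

Hyperfocal distance H = f²/(N·c) + f = 16²/(20 × 0.007) + 16 = 256/0.14 + 16 ≈ 1844.6 mm ≈ 1.845 m.
Near limit Dn = s·(H − f)/(H + s − 2f) = 310 × (1844.6 − 16) / (1844.6 + 310 − 2 × 16) = 310 × 1828.6 / 2122.6 ≈ 267.06 mm.

267 mm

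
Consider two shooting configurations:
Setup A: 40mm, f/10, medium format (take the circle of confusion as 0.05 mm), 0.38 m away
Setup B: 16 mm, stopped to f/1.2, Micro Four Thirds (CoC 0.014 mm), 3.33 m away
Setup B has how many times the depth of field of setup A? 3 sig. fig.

Setup A: H = 40²/(10×0.05) + 40 ≈ 3240.0 mm; DoF = Df − Dn = 425.175 − 343.503 ≈ 81.672 mm.
Setup B: H = 16²/(1.2×0.014) + 16 ≈ 15254.1 mm; DoF = Df − Dn = 4255.5 − 2735.2 ≈ 1520.3 mm.
Ratio = 1520.3 / 81.672 ≈ 18.6.

18.6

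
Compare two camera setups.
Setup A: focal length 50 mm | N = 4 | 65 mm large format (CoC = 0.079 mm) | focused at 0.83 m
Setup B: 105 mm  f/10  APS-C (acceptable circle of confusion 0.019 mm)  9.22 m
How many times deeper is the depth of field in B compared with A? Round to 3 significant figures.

18.0

Setup A: H = 50²/(4×0.079) + 50 ≈ 7961.4 mm; DoF = Df − Dn = 920.78 − 755.51 ≈ 165.27 mm.
Setup B: H = 105²/(10×0.019) + 105 ≈ 58131.3 mm; DoF = Df − Dn = 10938.2 − 7968.3 ≈ 2969.9 mm.
Ratio = 2969.9 / 165.27 ≈ 18.0.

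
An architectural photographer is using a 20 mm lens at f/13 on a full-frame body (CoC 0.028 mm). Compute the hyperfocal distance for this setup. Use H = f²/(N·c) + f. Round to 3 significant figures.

Hyperfocal distance H = f²/(N·c) + f = 20²/(13 × 0.028) + 20 = 400/0.364 + 20 ≈ 1118.9 mm ≈ 1.12 m.

1.12 m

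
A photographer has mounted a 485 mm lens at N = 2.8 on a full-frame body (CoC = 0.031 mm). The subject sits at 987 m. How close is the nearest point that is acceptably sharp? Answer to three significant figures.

724 m

Hyperfocal distance H = f²/(N·c) + f = 485²/(2.8 × 0.031) + 485 = 235225/0.0868 + 485 ≈ 2710450.4 mm ≈ 2710 m.
Near limit Dn = s·(H − f)/(H + s − 2f) = 987000 × (2710450.4 − 485) / (2710450.4 + 987000 − 2 × 485) = 987000 × 2709965.4 / 3696480.4 ≈ 723590 mm ≈ 724 m.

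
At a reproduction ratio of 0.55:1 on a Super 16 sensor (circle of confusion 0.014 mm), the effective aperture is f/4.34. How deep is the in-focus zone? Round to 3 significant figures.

At magnification m, DoF ≈ 2·N_eff·c/m² = 2 × 4.34 × 0.014 / 0.55² = 0.1215 / 0.3025 ≈ 0.402 mm.

0.402 mm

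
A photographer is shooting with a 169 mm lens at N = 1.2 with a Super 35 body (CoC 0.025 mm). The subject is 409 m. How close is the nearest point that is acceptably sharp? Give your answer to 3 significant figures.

286 m

Hyperfocal distance H = f²/(N·c) + f = 169²/(1.2 × 0.025) + 169 = 28561/0.03 + 169 ≈ 952202.3 mm ≈ 952.2 m.
Near limit Dn = s·(H − f)/(H + s − 2f) = 409000 × (952202.3 − 169) / (952202.3 + 409000 − 2 × 169) = 409000 × 952033.3 / 1360864.3 ≈ 286128 mm ≈ 286 m.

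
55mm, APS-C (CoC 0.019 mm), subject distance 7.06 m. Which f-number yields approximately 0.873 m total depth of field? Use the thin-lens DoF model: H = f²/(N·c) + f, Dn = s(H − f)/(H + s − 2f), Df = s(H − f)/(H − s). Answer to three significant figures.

Write h = H − f = f²/(N·c). The thin-lens limits are Dn = s·h/(h + (s−f)) and Df = s·h/(h − (s−f)), so DoF = Df − Dn = 2·s·(s−f)·h / (h² − (s−f)²).
That is a quadratic in h: DoF·h² − 2·s·(s−f)·h − DoF·(s−f)² = 0 ⇒ h = (s−f)·(s + √(s² + DoF²)) / DoF = 7005 × (7060 + √(7060² + 873²)) / 873 = 7005 × (7060 + 7113.77) / 873 ≈ 113731 mm.
Then N = f²/(c·h) = 55² / (0.019 × 113731) = 3025 / 2160.9 ≈ 1.40.

f/1.40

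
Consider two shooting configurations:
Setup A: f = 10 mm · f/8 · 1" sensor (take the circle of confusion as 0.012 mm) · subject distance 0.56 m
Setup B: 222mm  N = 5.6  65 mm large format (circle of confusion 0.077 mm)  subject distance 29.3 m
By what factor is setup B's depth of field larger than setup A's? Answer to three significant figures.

19.4

Setup A: H = 10²/(8×0.012) + 10 ≈ 1051.7 mm; DoF = Df − Dn = 1186.44 − 366.49 ≈ 819.95 mm.
Setup B: H = 222²/(5.6×0.077) + 222 ≈ 114517.0 mm; DoF = Df − Dn = 39298 − 23358 ≈ 15940 mm.
Ratio = 15940 / 819.95 ≈ 19.4.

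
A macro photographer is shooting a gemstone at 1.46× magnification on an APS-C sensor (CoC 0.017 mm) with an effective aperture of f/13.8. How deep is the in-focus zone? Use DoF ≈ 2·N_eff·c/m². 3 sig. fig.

At magnification m, DoF ≈ 2·N_eff·c/m² = 2 × 13.8 × 0.017 / 1.46² = 0.4692 / 2.132 ≈ 0.22 mm.

0.220 mm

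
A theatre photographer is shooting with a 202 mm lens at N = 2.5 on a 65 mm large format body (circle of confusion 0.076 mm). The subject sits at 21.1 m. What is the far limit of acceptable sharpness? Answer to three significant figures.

23.4 m

Hyperfocal distance H = f²/(N·c) + f = 202²/(2.5 × 0.076) + 202 = 40804/0.19 + 202 ≈ 214959.9 mm ≈ 215.0 m.
Far limit Df = s·(H − f)/(H − s) = 21100 × (214959.9 − 202) / (214959.9 − 21100) = 21100 × 214757.9 / 193859.9 ≈ 23375 mm ≈ 23.4 m.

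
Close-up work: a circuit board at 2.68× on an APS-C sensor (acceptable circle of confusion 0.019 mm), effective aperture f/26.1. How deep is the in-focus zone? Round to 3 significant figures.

0.138 mm

At magnification m, DoF ≈ 2·N_eff·c/m² = 2 × 26.1 × 0.019 / 2.68² = 0.9918 / 7.182 ≈ 0.138 mm.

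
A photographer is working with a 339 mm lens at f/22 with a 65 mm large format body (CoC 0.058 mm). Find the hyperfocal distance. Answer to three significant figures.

90.4 m

Hyperfocal distance H = f²/(N·c) + f = 339²/(22 × 0.058) + 339 = 114921/1.276 + 339 ≈ 90402.5 mm ≈ 90.4 m.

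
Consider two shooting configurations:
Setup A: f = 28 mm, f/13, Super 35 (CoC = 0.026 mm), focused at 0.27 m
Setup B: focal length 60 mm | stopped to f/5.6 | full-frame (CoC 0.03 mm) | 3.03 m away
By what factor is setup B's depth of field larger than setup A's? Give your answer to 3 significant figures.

Setup A: H = 28²/(13×0.026) + 28 ≈ 2347.5 mm; DoF = Df − Dn = 301.451 − 244.492 ≈ 56.959 mm.
Setup B: H = 60²/(5.6×0.03) + 60 ≈ 21488.6 mm; DoF = Df − Dn = 3517.53 − 2661.16 ≈ 856.37 mm.
Ratio = 856.37 / 56.959 ≈ 15.0.

15.0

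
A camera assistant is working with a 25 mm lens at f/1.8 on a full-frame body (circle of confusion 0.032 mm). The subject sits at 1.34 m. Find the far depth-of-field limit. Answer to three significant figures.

1.52 m

Hyperfocal distance H = f²/(N·c) + f = 25²/(1.8 × 0.032) + 25 = 625/0.0576 + 25 ≈ 10875.7 mm ≈ 10.88 m.
Far limit Df = s·(H − f)/(H − s) = 1340 × (10875.7 − 25) / (10875.7 − 1340) = 1340 × 10850.7 / 9535.7 ≈ 1524.8 mm ≈ 1.52 m.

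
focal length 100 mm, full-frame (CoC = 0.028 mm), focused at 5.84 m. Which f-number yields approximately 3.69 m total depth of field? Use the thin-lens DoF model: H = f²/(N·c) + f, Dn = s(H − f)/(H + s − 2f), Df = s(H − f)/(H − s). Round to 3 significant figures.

Write h = H − f = f²/(N·c). The thin-lens limits are Dn = s·h/(h + (s−f)) and Df = s·h/(h − (s−f)), so DoF = Df − Dn = 2·s·(s−f)·h / (h² − (s−f)²).
That is a quadratic in h: DoF·h² − 2·s·(s−f)·h − DoF·(s−f)² = 0 ⇒ h = (s−f)·(s + √(s² + DoF²)) / DoF = 5740 × (5840 + √(5840² + 3690²)) / 3690 = 5740 × (5840 + 6908.09) / 3690 ≈ 19830 mm.
Then N = f²/(c·h) = 100² / (0.028 × 19830) = 10000 / 555.25 ≈ 18.

f/18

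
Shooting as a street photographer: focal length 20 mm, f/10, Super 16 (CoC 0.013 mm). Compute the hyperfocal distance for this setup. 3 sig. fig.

Hyperfocal distance H = f²/(N·c) + f = 20²/(10 × 0.013) + 20 = 400/0.13 + 20 ≈ 3096.9 mm ≈ 3.10 m.

3.10 m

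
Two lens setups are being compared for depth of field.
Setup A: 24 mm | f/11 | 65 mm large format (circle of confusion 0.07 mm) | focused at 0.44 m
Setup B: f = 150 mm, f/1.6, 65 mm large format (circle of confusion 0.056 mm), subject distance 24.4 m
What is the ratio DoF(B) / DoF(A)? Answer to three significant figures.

Setup A: H = 24²/(11×0.07) + 24 ≈ 772.1 mm; DoF = Df − Dn = 991.24 − 282.76 ≈ 708.48 mm.
Setup B: H = 150²/(1.6×0.056) + 150 ≈ 251266.1 mm; DoF = Df − Dn = 27008.1 − 22251.2 ≈ 4756.9 mm.
Ratio = 4756.9 / 708.48 ≈ 6.71.

6.71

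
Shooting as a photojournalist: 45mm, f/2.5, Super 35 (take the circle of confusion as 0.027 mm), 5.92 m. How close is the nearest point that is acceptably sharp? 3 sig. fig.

Hyperfocal distance H = f²/(N·c) + f = 45²/(2.5 × 0.027) + 45 = 2025/0.0675 + 45 ≈ 30045.0 mm ≈ 30.04 m.
Near limit Dn = s·(H − f)/(H + s − 2f) = 5920 × (30045.0 − 45) / (30045.0 + 5920 − 2 × 45) = 5920 × 30000.0 / 35875.0 ≈ 4950.5 mm ≈ 4.95 m.

4.95 m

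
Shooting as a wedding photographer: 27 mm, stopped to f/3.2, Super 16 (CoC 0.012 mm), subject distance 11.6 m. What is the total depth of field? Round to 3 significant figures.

22.5 m

Hyperfocal distance H = f²/(N·c) + f = 27²/(3.2 × 0.012) + 27 = 729/0.0384 + 27 ≈ 19011.4 mm ≈ 19.01 m.
Near limit Dn = s·(H − f)/(H + s − 2f) = 11600 × (19011.4 − 27) / (19011.4 + 11600 − 2 × 27) = 11600 × 18984.4 / 30557.4 ≈ 7207 mm.
Far limit Df = s·(H − f)/(H − s) = 11600 × (19011.4 − 27) / (19011.4 − 11600) = 11600 × 18984.4 / 7411.4 ≈ 29714 mm.
Depth of field = Df − Dn = 29714 − 7207 ≈ 22507 mm ≈ 22.5 m.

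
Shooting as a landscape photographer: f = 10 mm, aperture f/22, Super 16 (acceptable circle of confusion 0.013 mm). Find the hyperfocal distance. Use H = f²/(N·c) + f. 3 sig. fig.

360 mm

Hyperfocal distance H = f²/(N·c) + f = 10²/(22 × 0.013) + 10 = 100/0.286 + 10 ≈ 359.7 mm ≈ 0.360 m.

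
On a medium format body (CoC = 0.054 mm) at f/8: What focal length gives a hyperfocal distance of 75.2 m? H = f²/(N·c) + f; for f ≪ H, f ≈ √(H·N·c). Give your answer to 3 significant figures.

180 mm

From H = f²/(N·c) + f, with f ≪ H: f ≈ √(H·N·c) = √(75200 × 8 × 0.054) = √32486 ≈ 180.2 mm.
The +f correction barely moves this — solving exactly, f² + N·c·f − N·c·H = 0 ⇒ f = (−N·c + √((N·c)² + 4·N·c·H))/2 = (−0.432 + √129946)/2 ≈ 180.02 mm, so f ≈ 180 mm.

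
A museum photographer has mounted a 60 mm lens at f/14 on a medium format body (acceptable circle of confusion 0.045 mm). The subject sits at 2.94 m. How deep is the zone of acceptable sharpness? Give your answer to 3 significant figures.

Hyperfocal distance H = f²/(N·c) + f = 60²/(14 × 0.045) + 60 = 3600/0.63 + 60 ≈ 5774.3 mm ≈ 5.774 m.
Near limit Dn = s·(H − f)/(H + s − 2f) = 2940 × (5774.3 − 60) / (5774.3 + 2940 − 2 × 60) = 2940 × 5714.3 / 8594.3 ≈ 1954.8 mm.
Far limit Df = s·(H − f)/(H − s) = 2940 × (5774.3 − 60) / (5774.3 − 2940) = 2940 × 5714.3 / 2834.3 ≈ 5927.4 mm.
Depth of field = Df − Dn = 5927.4 − 1954.8 ≈ 3972.6 mm ≈ 3.97 m.

3.97 m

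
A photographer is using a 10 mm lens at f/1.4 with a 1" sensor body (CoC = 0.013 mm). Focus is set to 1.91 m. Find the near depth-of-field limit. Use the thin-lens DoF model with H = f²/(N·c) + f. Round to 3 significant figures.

1.42 m

Hyperfocal distance H = f²/(N·c) + f = 10²/(1.4 × 0.013) + 10 = 100/0.0182 + 10 ≈ 5504.5 mm ≈ 5.505 m.
Near limit Dn = s·(H − f)/(H + s − 2f) = 1910 × (5504.5 − 10) / (5504.5 + 1910 − 2 × 10) = 1910 × 5494.5 / 7394.5 ≈ 1419.2 mm ≈ 1.42 m.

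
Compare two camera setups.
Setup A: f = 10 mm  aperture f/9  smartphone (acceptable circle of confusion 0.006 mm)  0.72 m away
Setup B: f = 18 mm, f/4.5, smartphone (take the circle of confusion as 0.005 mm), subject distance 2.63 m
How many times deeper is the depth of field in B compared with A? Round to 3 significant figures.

Setup A: H = 10²/(9×0.006) + 10 ≈ 1861.9 mm; DoF = Df − Dn = 1167.69 − 520.46 ≈ 647.23 mm.
Setup B: H = 18²/(4.5×0.005) + 18 ≈ 14418.0 mm; DoF = Df − Dn = 3212.76 − 2226.19 ≈ 986.57 mm.
Ratio = 986.57 / 647.23 ≈ 1.52.

1.52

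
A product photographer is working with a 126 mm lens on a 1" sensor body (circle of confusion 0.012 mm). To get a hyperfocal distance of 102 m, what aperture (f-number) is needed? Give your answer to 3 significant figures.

Rearrange H = f²/(N·c) + f for N: N = f² / ((H − f)·c).
N = 126² / ((102000 − 126) × 0.012) = 15876 / 1222 ≈ 13.

f/13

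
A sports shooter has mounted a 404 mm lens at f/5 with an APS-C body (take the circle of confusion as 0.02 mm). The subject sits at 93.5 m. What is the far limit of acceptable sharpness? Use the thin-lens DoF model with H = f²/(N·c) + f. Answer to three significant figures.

99.2 m

Hyperfocal distance H = f²/(N·c) + f = 404²/(5 × 0.02) + 404 = 163216/0.1 + 404 ≈ 1632564.0 mm ≈ 1633 m.
Far limit Df = s·(H − f)/(H − s) = 93500 × (1632564.0 − 404) / (1632564.0 − 93500) = 93500 × 1632160.0 / 1539064.0 ≈ 99156 mm ≈ 99.2 m.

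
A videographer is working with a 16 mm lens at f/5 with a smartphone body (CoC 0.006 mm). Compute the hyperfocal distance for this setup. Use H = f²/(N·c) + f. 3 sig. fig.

8.55 m

Hyperfocal distance H = f²/(N·c) + f = 16²/(5 × 0.006) + 16 = 256/0.03 + 16 ≈ 8549.3 mm ≈ 8.55 m.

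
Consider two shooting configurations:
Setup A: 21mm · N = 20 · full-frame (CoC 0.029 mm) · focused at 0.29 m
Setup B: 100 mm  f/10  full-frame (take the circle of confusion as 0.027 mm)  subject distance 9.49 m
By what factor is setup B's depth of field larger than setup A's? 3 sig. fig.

Setup A: H = 21²/(20×0.029) + 21 ≈ 781.3 mm; DoF = Df − Dn = 448.77 − 214.21 ≈ 234.56 mm.
Setup B: H = 100²/(10×0.027) + 100 ≈ 37137.0 mm; DoF = Df − Dn = 12713.2 − 7570.6 ≈ 5142.6 mm.
Ratio = 5142.6 / 234.56 ≈ 21.9.

21.9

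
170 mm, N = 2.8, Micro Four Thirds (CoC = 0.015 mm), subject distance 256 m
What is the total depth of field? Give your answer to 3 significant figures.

Hyperfocal distance H = f²/(N·c) + f = 170²/(2.8 × 0.015) + 170 = 28900/0.042 + 170 ≈ 688265.2 mm ≈ 688.3 m.
Near limit Dn = s·(H − f)/(H + s − 2f) = 256000 × (688265.2 − 170) / (688265.2 + 256000 − 2 × 170) = 256000 × 688095.2 / 943925.2 ≈ 186617 mm.
Far limit Df = s·(H − f)/(H − s) = 256000 × (688265.2 − 170) / (688265.2 − 256000) = 256000 × 688095.2 / 432265.2 ≈ 407510 mm.
Depth of field = Df − Dn = 407510 − 186617 ≈ 220893 mm ≈ 221 m.

221 m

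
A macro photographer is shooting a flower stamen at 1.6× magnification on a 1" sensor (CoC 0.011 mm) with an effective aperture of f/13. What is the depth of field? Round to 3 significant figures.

At magnification m, DoF ≈ 2·N_eff·c/m² = 2 × 13 × 0.011 / 1.6² = 0.286 / 2.56 ≈ 0.112 mm.

0.112 mm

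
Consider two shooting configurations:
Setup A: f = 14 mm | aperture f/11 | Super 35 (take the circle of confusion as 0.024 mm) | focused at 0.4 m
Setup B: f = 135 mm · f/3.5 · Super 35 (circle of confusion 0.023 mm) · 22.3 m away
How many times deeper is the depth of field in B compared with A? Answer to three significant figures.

Setup A: H = 14²/(11×0.024) + 14 ≈ 756.4 mm; DoF = Df − Dn = 833.19 − 263.17 ≈ 570.02 mm.
Setup B: H = 135²/(3.5×0.023) + 135 ≈ 226532.5 mm; DoF = Df − Dn = 24720.2 − 20311.4 ≈ 4408.8 mm.
Ratio = 4408.8 / 570.02 ≈ 7.73.

7.73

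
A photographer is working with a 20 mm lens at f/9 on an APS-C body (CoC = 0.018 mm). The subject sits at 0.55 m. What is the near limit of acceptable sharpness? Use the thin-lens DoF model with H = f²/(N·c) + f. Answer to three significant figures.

453 mm

Hyperfocal distance H = f²/(N·c) + f = 20²/(9 × 0.018) + 20 = 400/0.162 + 20 ≈ 2489.1 mm ≈ 2.489 m.
Near limit Dn = s·(H − f)/(H + s − 2f) = 550 × (2489.1 − 20) / (2489.1 + 550 − 2 × 20) = 550 × 2469.1 / 2999.1 ≈ 452.81 mm.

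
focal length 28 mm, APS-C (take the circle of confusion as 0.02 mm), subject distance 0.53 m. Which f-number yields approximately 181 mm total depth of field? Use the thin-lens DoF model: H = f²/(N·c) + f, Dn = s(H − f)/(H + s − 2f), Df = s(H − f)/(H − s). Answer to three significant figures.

Write h = H − f = f²/(N·c). The thin-lens limits are Dn = s·h/(h + (s−f)) and Df = s·h/(h − (s−f)), so DoF = Df − Dn = 2·s·(s−f)·h / (h² − (s−f)²).
That is a quadratic in h: DoF·h² − 2·s·(s−f)·h − DoF·(s−f)² = 0 ⇒ h = (s−f)·(s + √(s² + DoF²)) / DoF = 502 × (530 + √(530² + 181²)) / 181 = 502 × (530 + 560.054) / 181 ≈ 3023.2 mm.
Then N = f²/(c·h) = 28² / (0.02 × 3023.2) = 784 / 60.465 ≈ 13.

f/13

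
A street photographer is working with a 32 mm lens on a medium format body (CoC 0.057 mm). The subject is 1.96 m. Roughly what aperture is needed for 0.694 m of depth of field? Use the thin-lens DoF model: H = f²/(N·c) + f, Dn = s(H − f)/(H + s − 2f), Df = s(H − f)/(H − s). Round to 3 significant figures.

f/1.60

Write h = H − f = f²/(N·c). The thin-lens limits are Dn = s·h/(h + (s−f)) and Df = s·h/(h − (s−f)), so DoF = Df − Dn = 2·s·(s−f)·h / (h² − (s−f)²).
That is a quadratic in h: DoF·h² − 2·s·(s−f)·h − DoF·(s−f)² = 0 ⇒ h = (s−f)·(s + √(s² + DoF²)) / DoF = 1928 × (1960 + √(1960² + 694²)) / 694 = 1928 × (1960 + 2079.24) / 694 ≈ 11221 mm.
Then N = f²/(c·h) = 32² / (0.057 × 11221) = 1024 / 639.62 ≈ 1.60.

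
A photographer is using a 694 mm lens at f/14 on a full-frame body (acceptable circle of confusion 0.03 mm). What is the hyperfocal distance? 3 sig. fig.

Hyperfocal distance H = f²/(N·c) + f = 694²/(14 × 0.03) + 694 = 481636/0.42 + 694 ≈ 1147446.4 mm ≈ 1150 m.

1150 m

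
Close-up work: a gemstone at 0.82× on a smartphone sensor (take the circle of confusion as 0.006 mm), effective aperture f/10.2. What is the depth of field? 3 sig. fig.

At magnification m, DoF ≈ 2·N_eff·c/m² = 2 × 10.2 × 0.006 / 0.82² = 0.1224 / 0.6724 ≈ 0.182 mm.

0.182 mm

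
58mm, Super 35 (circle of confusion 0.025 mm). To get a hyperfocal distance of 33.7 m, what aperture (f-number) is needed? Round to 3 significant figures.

f/4

Rearrange H = f²/(N·c) + f for N: N = f² / ((H − f)·c).
N = 58² / ((33700 − 58) × 0.025) = 3364 / 841.1 ≈ 4.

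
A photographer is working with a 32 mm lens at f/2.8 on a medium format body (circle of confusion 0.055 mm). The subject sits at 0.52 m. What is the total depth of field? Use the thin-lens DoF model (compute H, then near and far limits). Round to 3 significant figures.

Hyperfocal distance H = f²/(N·c) + f = 32²/(2.8 × 0.055) + 32 = 1024/0.154 + 32 ≈ 6681.4 mm ≈ 6.681 m.
Near limit Dn = s·(H − f)/(H + s − 2f) = 520 × (6681.4 − 32) / (6681.4 + 520 − 2 × 32) = 520 × 6649.4 / 7137.4 ≈ 484.446 mm.
Far limit Df = s·(H − f)/(H − s) = 520 × (6681.4 − 32) / (6681.4 − 520) = 520 × 6649.4 / 6161.4 ≈ 561.186 mm.
Depth of field = Df − Dn = 561.186 − 484.446 ≈ 76.740 mm.

76.7 mm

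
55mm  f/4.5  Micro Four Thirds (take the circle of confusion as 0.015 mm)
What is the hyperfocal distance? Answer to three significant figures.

44.9 m

Hyperfocal distance H = f²/(N·c) + f = 55²/(4.5 × 0.015) + 55 = 3025/0.0675 + 55 ≈ 44869.8 mm ≈ 44.9 m.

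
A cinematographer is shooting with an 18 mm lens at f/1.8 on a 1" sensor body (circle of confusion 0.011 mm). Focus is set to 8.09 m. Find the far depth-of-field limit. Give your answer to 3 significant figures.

Hyperfocal distance H = f²/(N·c) + f = 18²/(1.8 × 0.011) + 18 = 324/0.0198 + 18 ≈ 16381.6 mm ≈ 16.38 m.
Far limit Df = s·(H − f)/(H − s) = 8090 × (16381.6 − 18) / (16381.6 − 8090) = 8090 × 16363.6 / 8291.6 ≈ 15966 mm ≈ 16.0 m.

16.0 m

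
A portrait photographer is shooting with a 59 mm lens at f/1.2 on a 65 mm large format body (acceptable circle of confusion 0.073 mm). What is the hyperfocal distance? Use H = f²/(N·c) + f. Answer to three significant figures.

Hyperfocal distance H = f²/(N·c) + f = 59²/(1.2 × 0.073) + 59 = 3481/0.0876 + 59 ≈ 39796.4 mm ≈ 39.8 m.

39.8 m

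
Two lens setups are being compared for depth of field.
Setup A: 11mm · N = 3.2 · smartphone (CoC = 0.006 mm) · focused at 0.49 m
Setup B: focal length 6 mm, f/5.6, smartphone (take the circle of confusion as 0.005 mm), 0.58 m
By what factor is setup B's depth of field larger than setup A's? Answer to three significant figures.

8.63

Setup A: H = 11²/(3.2×0.006) + 11 ≈ 6313.1 mm; DoF = Df − Dn = 530.307 − 455.388 ≈ 74.919 mm.
Setup B: H = 6²/(5.6×0.005) + 6 ≈ 1291.7 mm; DoF = Df − Dn = 1047.77 − 400.98 ≈ 646.79 mm.
Ratio = 646.79 / 74.919 ≈ 8.63.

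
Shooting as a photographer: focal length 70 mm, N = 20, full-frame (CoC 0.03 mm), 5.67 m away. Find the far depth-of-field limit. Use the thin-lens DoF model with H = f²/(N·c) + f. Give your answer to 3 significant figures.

18.0 m

Hyperfocal distance H = f²/(N·c) + f = 70²/(20 × 0.03) + 70 = 4900/0.6 + 70 ≈ 8236.7 mm ≈ 8.237 m.
Far limit Df = s·(H − f)/(H − s) = 5670 × (8236.7 − 70) / (8236.7 − 5670) = 5670 × 8166.7 / 2566.7 ≈ 18041 mm ≈ 18.0 m.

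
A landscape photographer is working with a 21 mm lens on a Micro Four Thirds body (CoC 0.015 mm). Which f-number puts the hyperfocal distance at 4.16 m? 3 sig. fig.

f/7.10

Rearrange H = f²/(N·c) + f for N: N = f² / ((H − f)·c).
N = 21² / ((4160 − 21) × 0.015) = 441 / 62.09 ≈ 7.10.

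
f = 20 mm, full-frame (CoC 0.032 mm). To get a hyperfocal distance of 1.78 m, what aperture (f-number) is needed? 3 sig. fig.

Rearrange H = f²/(N·c) + f for N: N = f² / ((H − f)·c).
N = 20² / ((1780 − 20) × 0.032) = 400 / 56.32 ≈ 7.10.

f/7.10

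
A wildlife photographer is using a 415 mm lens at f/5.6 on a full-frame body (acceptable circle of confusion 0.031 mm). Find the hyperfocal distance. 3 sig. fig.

992 m

Hyperfocal distance H = f²/(N·c) + f = 415²/(5.6 × 0.031) + 415 = 172225/0.1736 + 415 ≈ 992494.5 mm ≈ 992 m.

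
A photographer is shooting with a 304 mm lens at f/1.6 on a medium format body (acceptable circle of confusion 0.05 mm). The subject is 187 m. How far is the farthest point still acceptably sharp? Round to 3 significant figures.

223 m

Hyperfocal distance H = f²/(N·c) + f = 304²/(1.6 × 0.05) + 304 = 92416/0.08 + 304 ≈ 1155504.0 mm ≈ 1156 m.
Far limit Df = s·(H − f)/(H − s) = 187000 × (1155504.0 − 304) / (1155504.0 − 187000) = 187000 × 1155200.0 / 968504.0 ≈ 223048 mm ≈ 223 m.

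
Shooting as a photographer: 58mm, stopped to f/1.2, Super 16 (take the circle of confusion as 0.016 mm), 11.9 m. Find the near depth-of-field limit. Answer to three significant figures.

Hyperfocal distance H = f²/(N·c) + f = 58²/(1.2 × 0.016) + 58 = 3364/0.0192 + 58 ≈ 175266.3 mm ≈ 175.3 m.
Near limit Dn = s·(H − f)/(H + s − 2f) = 11900 × (175266.3 − 58) / (175266.3 + 11900 − 2 × 58) = 11900 × 175208.3 / 187050.3 ≈ 11147 mm ≈ 11.1 m.

11.1 m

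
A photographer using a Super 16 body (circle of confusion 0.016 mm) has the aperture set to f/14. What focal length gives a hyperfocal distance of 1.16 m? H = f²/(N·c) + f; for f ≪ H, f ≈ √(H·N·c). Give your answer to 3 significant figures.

16.0 mm

From H = f²/(N·c) + f, with f ≪ H: f ≈ √(H·N·c) = √(1160 × 14 × 0.016) = √259.84 ≈ 16.12 mm.
Exact: f² + N·c·f − N·c·H = 0 ⇒ f = (−N·c + √((N·c)² + 4·N·c·H))/2 = (−0.224 + √1039.4)/2 ≈ 16.008 mm ≈ 16.0 mm.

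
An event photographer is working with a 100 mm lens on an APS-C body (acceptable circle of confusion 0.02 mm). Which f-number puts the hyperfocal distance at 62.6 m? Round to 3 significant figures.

Rearrange H = f²/(N·c) + f for N: N = f² / ((H − f)·c).
N = 100² / ((62600 − 100) × 0.02) = 10000 / 1250 ≈ 8.

f/8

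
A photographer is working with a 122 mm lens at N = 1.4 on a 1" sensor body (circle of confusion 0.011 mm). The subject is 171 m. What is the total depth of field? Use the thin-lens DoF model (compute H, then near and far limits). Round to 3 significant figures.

Hyperfocal distance H = f²/(N·c) + f = 122²/(1.4 × 0.011) + 122 = 14884/0.0154 + 122 ≈ 966615.5 mm ≈ 966.6 m.
Near limit Dn = s·(H − f)/(H + s − 2f) = 171000 × (966615.5 − 122) / (966615.5 + 171000 − 2 × 122) = 171000 × 966493.5 / 1137371.5 ≈ 145309 mm.
Far limit Df = s·(H − f)/(H − s) = 171000 × (966615.5 − 122) / (966615.5 − 171000) = 171000 × 966493.5 / 795615.5 ≈ 207726 mm.
Depth of field = Df − Dn = 207726 − 145309 ≈ 62417 mm ≈ 62.4 m.

62.4 m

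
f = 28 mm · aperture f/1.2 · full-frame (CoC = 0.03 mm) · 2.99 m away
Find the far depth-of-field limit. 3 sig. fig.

3.46 m

Hyperfocal distance H = f²/(N·c) + f = 28²/(1.2 × 0.03) + 28 = 784/0.036 + 28 ≈ 21805.8 mm ≈ 21.81 m.
Far limit Df = s·(H − f)/(H − s) = 2990 × (21805.8 − 28) / (21805.8 − 2990) = 2990 × 21777.8 / 18815.8 ≈ 3460.7 mm ≈ 3.46 m.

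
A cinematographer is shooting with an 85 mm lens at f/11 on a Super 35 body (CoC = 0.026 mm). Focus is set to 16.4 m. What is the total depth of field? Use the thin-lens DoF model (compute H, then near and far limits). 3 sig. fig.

Hyperfocal distance H = f²/(N·c) + f = 85²/(11 × 0.026) + 85 = 7225/0.286 + 85 ≈ 25347.2 mm ≈ 25.35 m.
Near limit Dn = s·(H − f)/(H + s − 2f) = 16400 × (25347.2 − 85) / (25347.2 + 16400 − 2 × 85) = 16400 × 25262.2 / 41577.2 ≈ 9965 mm.
Far limit Df = s·(H − f)/(H − s) = 16400 × (25347.2 − 85) / (25347.2 − 16400) = 16400 × 25262.2 / 8947.2 ≈ 46305 mm.
Depth of field = Df − Dn = 46305 − 9965 ≈ 36340 mm ≈ 36.3 m.

36.3 m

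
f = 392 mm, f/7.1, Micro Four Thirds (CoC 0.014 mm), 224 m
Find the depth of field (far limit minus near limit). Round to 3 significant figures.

Hyperfocal distance H = f²/(N·c) + f = 392²/(7.1 × 0.014) + 392 = 153664/0.0994 + 392 ≈ 1546307.5 mm ≈ 1546 m.
Near limit Dn = s·(H − f)/(H + s − 2f) = 224000 × (1546307.5 − 392) / (1546307.5 + 224000 − 2 × 392) = 224000 × 1545915.5 / 1769523.5 ≈ 195694 mm.
Far limit Df = s·(H − f)/(H − s) = 224000 × (1546307.5 − 392) / (1546307.5 − 224000) = 224000 × 1545915.5 / 1322307.5 ≈ 261879 mm.
Depth of field = Df − Dn = 261879 − 195694 ≈ 66185 mm ≈ 66.2 m.

66.2 m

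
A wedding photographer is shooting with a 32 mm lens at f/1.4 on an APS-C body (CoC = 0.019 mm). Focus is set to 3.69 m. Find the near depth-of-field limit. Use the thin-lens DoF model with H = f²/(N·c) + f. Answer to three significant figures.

Hyperfocal distance H = f²/(N·c) + f = 32²/(1.4 × 0.019) + 32 = 1024/0.0266 + 32 ≈ 38528.2 mm ≈ 38.53 m.
Near limit Dn = s·(H − f)/(H + s − 2f) = 3690 × (38528.2 − 32) / (38528.2 + 3690 − 2 × 32) = 3690 × 38496.2 / 42154.2 ≈ 3369.8 mm ≈ 3.37 m.

3.37 m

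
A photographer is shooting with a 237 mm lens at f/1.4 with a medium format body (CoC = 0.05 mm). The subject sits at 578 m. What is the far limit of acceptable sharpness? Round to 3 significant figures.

2060 m

Hyperfocal distance H = f²/(N·c) + f = 237²/(1.4 × 0.05) + 237 = 56169/0.07 + 237 ≈ 802651.3 mm ≈ 802.7 m.
Far limit Df = s·(H − f)/(H − s) = 578000 × (802651.3 − 237) / (802651.3 − 578000) = 578000 × 802414.3 / 224651.3 ≈ 2064513 mm ≈ 2060 m.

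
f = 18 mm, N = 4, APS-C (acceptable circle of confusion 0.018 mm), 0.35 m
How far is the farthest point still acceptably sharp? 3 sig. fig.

378 mm

Hyperfocal distance H = f²/(N·c) + f = 18²/(4 × 0.018) + 18 = 324/0.072 + 18 ≈ 4518.0 mm ≈ 4.518 m.
Far limit Df = s·(H − f)/(H − s) = 350 × (4518.0 − 18) / (4518.0 − 350) = 350 × 4500.0 / 4168.0 ≈ 377.88 mm.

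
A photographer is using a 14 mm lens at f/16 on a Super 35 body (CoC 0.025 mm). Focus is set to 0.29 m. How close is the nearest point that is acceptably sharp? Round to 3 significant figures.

Hyperfocal distance H = f²/(N·c) + f = 14²/(16 × 0.025) + 14 = 196/0.4 + 14 ≈ 504.0 mm ≈ 0.504 m.
Near limit Dn = s·(H − f)/(H + s − 2f) = 290 × (504.0 − 14) / (504.0 + 290 − 2 × 14) = 290 × 490.0 / 766.0 ≈ 185.51 mm.

186 mm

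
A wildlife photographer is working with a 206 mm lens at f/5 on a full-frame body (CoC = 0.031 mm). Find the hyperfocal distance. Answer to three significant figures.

274 m

Hyperfocal distance H = f²/(N·c) + f = 206²/(5 × 0.031) + 206 = 42436/0.155 + 206 ≈ 273986.6 mm ≈ 274 m.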